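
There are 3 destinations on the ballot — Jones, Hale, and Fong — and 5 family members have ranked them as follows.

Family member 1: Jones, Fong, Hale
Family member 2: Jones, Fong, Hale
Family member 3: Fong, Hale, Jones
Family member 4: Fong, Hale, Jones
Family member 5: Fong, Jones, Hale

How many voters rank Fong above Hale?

Ballots ranking Fong above Hale: 5.
Ballots ranking Hale above Fong: 0.
So 5 of 5 voters prefer Fong to Hale.

5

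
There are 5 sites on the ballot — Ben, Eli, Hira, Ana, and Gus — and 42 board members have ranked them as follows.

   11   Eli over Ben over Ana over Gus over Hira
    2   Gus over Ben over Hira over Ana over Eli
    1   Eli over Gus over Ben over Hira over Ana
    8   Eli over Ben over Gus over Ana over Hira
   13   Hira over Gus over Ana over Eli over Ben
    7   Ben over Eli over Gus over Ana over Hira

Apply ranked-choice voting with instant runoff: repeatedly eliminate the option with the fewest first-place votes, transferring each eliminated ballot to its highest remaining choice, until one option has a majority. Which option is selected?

Round 1: Eli 20, Hira 13, Ben 7, Gus 2, Ana 0. Ana has the fewest and is eliminated.
Round 2: Eli 20, Hira 13, Ben 7, Gus 2. Gus has the fewest and is eliminated.
Round 3: Eli 20, Hira 13, Ben 9. Ben has the fewest and is eliminated.
Round 4: Eli 27, Hira 15. Eli has a majority.

Eli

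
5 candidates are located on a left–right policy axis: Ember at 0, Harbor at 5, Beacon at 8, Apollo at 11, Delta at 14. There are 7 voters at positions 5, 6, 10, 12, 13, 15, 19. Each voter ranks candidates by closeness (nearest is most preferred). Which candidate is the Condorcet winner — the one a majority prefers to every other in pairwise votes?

With single-peaked preferences on a line, the Condorcet winner is the candidate closest to the median voter.
The median voter (position 12) is closest to Apollo at 11.
Check: Apollo vs Harbor — voters closer to Apollo: 5 of 7.

Apollo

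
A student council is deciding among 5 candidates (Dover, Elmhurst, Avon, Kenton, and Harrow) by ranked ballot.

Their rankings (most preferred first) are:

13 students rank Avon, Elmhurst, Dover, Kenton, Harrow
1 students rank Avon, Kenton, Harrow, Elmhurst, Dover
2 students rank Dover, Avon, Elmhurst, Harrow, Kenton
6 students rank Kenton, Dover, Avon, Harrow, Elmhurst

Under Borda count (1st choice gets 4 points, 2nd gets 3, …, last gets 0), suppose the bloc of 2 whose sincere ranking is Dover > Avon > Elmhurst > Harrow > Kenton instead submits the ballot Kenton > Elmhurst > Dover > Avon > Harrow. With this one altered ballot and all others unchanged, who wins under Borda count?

Borda totals with the altered ballot: Dover 48, Elmhurst 46, Avon 70, Kenton 48, Harrow 8.
The winner is unchanged: still Avon.

Avon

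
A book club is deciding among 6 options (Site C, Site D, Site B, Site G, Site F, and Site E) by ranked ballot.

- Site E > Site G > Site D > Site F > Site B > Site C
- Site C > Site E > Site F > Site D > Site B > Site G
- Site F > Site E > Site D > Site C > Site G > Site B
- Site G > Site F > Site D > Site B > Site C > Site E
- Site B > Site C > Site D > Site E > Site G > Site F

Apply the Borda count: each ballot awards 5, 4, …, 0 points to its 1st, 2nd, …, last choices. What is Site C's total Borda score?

12

Borda scores:
  Site C: 0 + 5 + 2 + 1 + 4 = 12
  Site D: 3 + 2 + 3 + 3 + 3 = 14
  Site B: 1 + 1 + 0 + 2 + 5 = 9
  Site G: 4 + 0 + 1 + 5 + 1 = 11
  Site F: 2 + 3 + 5 + 4 + 0 = 14
  Site E: 5 + 4 + 4 + 0 + 2 = 15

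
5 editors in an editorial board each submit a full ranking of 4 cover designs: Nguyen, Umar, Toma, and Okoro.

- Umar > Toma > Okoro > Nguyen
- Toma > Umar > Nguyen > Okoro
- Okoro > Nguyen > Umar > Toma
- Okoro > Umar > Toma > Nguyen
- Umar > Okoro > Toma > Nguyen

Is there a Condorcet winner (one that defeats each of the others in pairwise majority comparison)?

Yes

Head-to-head results (5 voters total):
Nguyen vs Umar: Umar wins 4–1.
Nguyen vs Toma: Toma wins 4–1.
Nguyen vs Okoro: Okoro wins 4–1.
Umar vs Toma: Umar wins 4–1.
Umar vs Okoro: Umar wins 3–2.
Toma vs Okoro: Okoro wins 3–2.
Umar beats each rival — Nguyen (4–1), Toma (4–1), Okoro (3–2) — so Umar is the Condorcet winner.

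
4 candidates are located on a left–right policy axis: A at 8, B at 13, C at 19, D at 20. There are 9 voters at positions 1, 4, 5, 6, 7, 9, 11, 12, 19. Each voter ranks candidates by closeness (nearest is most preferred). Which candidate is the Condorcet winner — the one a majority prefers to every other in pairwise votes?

With single-peaked preferences on a line, the Condorcet winner is the candidate closest to the median voter.
The median voter (position 7) is closest to A at 8.
Check: A vs C — voters closer to A: 8 of 9.

A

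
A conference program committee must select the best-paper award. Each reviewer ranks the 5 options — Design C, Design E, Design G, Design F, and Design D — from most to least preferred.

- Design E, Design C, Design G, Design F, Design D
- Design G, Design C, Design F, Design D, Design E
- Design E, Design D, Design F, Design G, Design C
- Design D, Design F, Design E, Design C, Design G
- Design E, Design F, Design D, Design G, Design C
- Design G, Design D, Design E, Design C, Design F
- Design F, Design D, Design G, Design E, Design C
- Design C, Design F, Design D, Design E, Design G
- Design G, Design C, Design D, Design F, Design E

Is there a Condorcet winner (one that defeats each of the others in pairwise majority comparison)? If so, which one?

Head-to-head results (9 voters total):
Design C vs Design E: Design E wins 6–3.
Design C vs Design G: Design G wins 6–3.
Design C vs Design F: Design C wins 5–4.
Design C vs Design D: Design D wins 5–4.
Design E vs Design G: Design E wins 5–4.
Design E vs Design F: Design F wins 5–4.
Design E vs Design D: Design D wins 6–3.
Design G vs Design F: Design F wins 5–4.
Design G vs Design D: Design D wins 5–4.
Design F vs Design D: Design F wins 5–4.
No candidate beats all others: Design C beats Design F beats Design E beats Design C, a majority cycle.

No Condorcet winner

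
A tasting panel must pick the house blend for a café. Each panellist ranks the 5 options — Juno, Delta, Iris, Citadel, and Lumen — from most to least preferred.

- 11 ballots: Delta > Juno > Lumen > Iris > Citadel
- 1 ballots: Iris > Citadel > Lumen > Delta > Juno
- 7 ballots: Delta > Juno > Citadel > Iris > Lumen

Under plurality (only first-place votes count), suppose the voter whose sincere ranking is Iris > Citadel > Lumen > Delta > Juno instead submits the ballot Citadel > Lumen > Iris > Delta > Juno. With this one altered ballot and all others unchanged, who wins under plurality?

Delta

First-place totals with the altered ballot: Juno 0, Delta 18, Iris 0, Citadel 1, Lumen 0.
The winner is unchanged: still Delta.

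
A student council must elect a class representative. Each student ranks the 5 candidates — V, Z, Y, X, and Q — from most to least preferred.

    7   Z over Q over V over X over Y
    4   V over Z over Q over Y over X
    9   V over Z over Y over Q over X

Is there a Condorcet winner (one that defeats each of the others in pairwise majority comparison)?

Yes

Head-to-head results (20 voters total):
V vs Z: V wins 13–7.
V vs Y: V wins 20–0.
V vs X: V wins 20–0.
V vs Q: V wins 13–7.
Z vs Y: Z wins 20–0.
Z vs X: Z wins 20–0.
Z vs Q: Z wins 20–0.
Y vs X: Y wins 13–7.
Y vs Q: Q wins 11–9.
X vs Q: Q wins 20–0.
V beats each rival — Z (13–7), Y (20–0), X (20–0), Q (13–7) — so V is the Condorcet winner.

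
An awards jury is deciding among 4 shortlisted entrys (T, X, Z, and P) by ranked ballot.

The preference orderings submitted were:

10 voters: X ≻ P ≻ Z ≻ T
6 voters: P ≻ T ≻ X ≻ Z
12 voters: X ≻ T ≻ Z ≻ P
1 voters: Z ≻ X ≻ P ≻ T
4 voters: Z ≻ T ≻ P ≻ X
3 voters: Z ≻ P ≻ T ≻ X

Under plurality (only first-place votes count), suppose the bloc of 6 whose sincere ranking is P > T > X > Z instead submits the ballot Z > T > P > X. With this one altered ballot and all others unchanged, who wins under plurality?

X

First-place totals with the altered ballot: T 0, X 22, Z 14, P 0.
The winner is unchanged: still X.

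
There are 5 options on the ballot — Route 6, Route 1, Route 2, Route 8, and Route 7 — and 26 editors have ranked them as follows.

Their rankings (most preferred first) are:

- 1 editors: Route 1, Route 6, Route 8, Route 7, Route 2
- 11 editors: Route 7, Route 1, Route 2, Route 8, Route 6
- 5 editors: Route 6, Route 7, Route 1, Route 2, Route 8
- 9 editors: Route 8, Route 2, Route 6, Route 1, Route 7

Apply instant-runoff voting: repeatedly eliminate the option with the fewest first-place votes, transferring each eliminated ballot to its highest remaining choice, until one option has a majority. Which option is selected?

Route 7

Round 1: Route 7 11, Route 8 9, Route 6 5, Route 1 1, Route 2 0. Route 2 has the fewest and is eliminated.
Round 2: Route 7 11, Route 8 9, Route 6 5, Route 1 1. Route 1 has the fewest and is eliminated.
Round 3: Route 7 11, Route 8 9, Route 6 6. Route 6 has the fewest and is eliminated.
Round 4: Route 7 16, Route 8 10. Route 7 has a majority.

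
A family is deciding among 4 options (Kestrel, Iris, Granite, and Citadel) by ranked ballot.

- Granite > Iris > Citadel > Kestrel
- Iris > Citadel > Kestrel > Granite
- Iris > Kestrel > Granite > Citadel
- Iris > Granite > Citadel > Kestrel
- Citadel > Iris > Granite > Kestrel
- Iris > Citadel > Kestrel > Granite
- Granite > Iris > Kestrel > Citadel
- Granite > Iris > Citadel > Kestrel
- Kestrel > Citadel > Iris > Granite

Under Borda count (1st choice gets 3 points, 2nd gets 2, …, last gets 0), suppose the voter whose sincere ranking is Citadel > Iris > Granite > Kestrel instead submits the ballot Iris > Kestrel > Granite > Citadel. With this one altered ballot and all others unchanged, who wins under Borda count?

Borda totals with the altered ballot: Kestrel 10, Iris 22, Granite 13, Citadel 9.
The winner is unchanged: still Iris.

Iris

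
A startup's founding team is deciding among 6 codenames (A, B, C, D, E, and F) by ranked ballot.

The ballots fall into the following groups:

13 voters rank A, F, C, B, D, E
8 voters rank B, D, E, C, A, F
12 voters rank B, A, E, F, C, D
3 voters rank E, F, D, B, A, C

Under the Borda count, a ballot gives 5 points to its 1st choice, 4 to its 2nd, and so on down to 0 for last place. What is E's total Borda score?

Borda scores:
  A: 13·5 + 8·1 + 12·4 + 3·1 = 124
  B: 13·2 + 8·5 + 12·5 + 3·2 = 132
  C: 13·3 + 8·2 + 12·1 + 3·0 = 67
  D: 13·1 + 8·4 + 12·0 + 3·3 = 54
  E: 13·0 + 8·3 + 12·3 + 3·5 = 75
  F: 13·4 + 8·0 + 12·2 + 3·4 = 88

75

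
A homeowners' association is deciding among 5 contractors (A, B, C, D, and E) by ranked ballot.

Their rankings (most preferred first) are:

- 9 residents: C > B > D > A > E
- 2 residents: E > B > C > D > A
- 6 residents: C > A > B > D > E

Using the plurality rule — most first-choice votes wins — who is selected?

First-place vote totals:
  A: 0
  B: 0
  C: 15
  D: 0
  E: 2
C has the most first-place votes.

C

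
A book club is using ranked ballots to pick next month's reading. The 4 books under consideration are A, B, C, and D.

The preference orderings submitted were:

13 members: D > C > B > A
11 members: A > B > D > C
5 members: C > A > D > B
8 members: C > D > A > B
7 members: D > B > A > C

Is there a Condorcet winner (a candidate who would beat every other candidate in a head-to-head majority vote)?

Yes

Head-to-head results (44 voters total):
A vs B: A wins 24–20.
A vs C: C wins 26–18.
A vs D: D wins 28–16.
B vs C: C wins 26–18.
B vs D: D wins 33–11.
C vs D: D wins 31–13.
D beats each rival — A (28–16), B (33–11), C (31–13) — so D is the Condorcet winner.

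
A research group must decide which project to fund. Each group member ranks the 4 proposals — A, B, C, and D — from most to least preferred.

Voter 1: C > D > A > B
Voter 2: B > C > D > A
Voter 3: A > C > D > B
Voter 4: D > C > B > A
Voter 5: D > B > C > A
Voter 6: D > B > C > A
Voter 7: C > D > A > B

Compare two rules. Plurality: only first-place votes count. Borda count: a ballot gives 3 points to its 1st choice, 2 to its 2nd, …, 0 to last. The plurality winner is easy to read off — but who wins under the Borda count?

Plurality first-place counts: A 1, B 1, C 2, D 3 → D.
Borda totals: A 5, B 8, C 14, D 15 → D.

D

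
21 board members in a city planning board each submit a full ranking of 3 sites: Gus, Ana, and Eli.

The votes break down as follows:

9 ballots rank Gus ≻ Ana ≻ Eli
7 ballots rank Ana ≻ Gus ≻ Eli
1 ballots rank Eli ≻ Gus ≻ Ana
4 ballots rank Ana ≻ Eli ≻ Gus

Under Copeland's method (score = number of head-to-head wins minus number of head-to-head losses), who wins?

Ana

Pairwise results:
  Gus vs Ana: Ana wins 11–10.
  Gus vs Eli: Gus wins 16–5.
  Ana vs Eli: Ana wins 20–1.
Copeland scores (wins − losses):
  Gus: 1 − 1 = 0
  Ana: 2 − 0 = 2
  Eli: 0 − 2 = -2
Ana has the best Copeland score.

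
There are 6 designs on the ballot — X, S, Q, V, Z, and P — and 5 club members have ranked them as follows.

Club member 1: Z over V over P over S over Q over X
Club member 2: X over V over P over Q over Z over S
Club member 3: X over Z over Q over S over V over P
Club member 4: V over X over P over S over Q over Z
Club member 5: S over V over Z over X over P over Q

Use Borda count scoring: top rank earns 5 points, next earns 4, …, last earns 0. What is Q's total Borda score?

7

Borda scores:
  X: 0 + 5 + 5 + 4 + 2 = 16
  S: 2 + 0 + 2 + 2 + 5 = 11
  Q: 1 + 2 + 3 + 1 + 0 = 7
  V: 4 + 4 + 1 + 5 + 4 = 18
  Z: 5 + 1 + 4 + 0 + 3 = 13
  P: 3 + 3 + 0 + 3 + 1 = 10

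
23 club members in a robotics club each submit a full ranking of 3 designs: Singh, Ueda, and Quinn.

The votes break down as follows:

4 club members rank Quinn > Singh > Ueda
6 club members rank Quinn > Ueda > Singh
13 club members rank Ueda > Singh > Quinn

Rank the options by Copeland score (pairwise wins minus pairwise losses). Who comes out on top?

Pairwise results:
  Singh vs Ueda: Ueda wins 19–4.
  Singh vs Quinn: Singh wins 13–10.
  Ueda vs Quinn: Ueda wins 13–10.
Copeland scores (wins − losses):
  Singh: 1 − 1 = 0
  Ueda: 2 − 0 = 2
  Quinn: 0 − 2 = -2
Ueda has the best Copeland score.

Ueda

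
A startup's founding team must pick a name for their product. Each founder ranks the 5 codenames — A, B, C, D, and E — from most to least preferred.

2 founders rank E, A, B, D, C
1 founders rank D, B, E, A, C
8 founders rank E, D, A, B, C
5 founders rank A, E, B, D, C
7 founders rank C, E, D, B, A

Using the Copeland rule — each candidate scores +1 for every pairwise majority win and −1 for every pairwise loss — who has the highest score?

Pairwise results:
  A vs B: A wins 15–8.
  A vs C: A wins 16–7.
  A vs D: D wins 16–7.
  A vs E: E wins 18–5.
  B vs C: B wins 16–7.
  B vs D: D wins 16–7.
  B vs E: E wins 22–1.
  C vs D: D wins 16–7.
  C vs E: E wins 16–7.
  D vs E: E wins 22–1.
Copeland scores (wins − losses):
  A: 2 − 2 = 0
  B: 1 − 3 = -2
  C: 0 − 4 = -4
  D: 3 − 1 = 2
  E: 4 − 0 = 4
E has the best Copeland score.

E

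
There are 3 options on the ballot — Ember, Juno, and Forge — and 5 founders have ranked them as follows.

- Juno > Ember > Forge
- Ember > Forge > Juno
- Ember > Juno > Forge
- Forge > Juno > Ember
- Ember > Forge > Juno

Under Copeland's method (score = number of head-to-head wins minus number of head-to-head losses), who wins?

Ember

Pairwise results:
  Ember vs Juno: Ember wins 3–2.
  Ember vs Forge: Ember wins 4–1.
  Juno vs Forge: Forge wins 3–2.
Copeland scores (wins − losses):
  Ember: 2 − 0 = 2
  Juno: 0 − 2 = -2
  Forge: 1 − 1 = 0
Ember has the best Copeland score.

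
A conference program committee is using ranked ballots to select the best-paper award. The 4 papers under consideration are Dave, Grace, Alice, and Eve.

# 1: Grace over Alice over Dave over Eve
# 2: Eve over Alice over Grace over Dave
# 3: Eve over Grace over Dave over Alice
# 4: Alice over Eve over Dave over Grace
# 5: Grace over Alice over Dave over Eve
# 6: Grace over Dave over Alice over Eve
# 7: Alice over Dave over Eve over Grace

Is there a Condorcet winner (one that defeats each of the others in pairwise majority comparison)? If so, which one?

None — there is no Condorcet winner

Head-to-head results (7 voters total):
Dave vs Grace: Grace wins 5–2.
Dave vs Alice: Alice wins 5–2.
Dave vs Eve: Dave wins 4–3.
Grace vs Alice: Grace wins 4–3.
Grace vs Eve: Eve wins 4–3.
Alice vs Eve: Alice wins 5–2.
No candidate beats all others: Dave beats Eve beats Grace beats Dave, a majority cycle.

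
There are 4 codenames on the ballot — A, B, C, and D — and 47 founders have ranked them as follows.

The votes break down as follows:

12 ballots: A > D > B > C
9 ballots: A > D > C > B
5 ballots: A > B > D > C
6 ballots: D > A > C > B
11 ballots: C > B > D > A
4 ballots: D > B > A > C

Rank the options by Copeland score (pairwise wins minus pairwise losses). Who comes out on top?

A

Pairwise results:
  A vs B: A wins 32–15.
  A vs C: A wins 36–11.
  A vs D: A wins 26–21.
  B vs C: C wins 26–21.
  B vs D: D wins 31–16.
  C vs D: D wins 36–11.
Copeland scores (wins − losses):
  A: 3 − 0 = 3
  B: 0 − 3 = -3
  C: 1 − 2 = -1
  D: 2 − 1 = 1
A has the best Copeland score.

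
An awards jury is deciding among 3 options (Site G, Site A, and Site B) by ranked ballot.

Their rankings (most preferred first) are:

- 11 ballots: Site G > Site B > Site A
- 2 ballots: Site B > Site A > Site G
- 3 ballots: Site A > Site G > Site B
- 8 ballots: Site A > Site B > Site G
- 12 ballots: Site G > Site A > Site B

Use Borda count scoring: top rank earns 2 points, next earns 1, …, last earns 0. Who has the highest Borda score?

Borda scores:
  Site G: 11·2 + 2·0 + 3·1 + 8·0 + 12·2 = 49
  Site A: 11·0 + 2·1 + 3·2 + 8·2 + 12·1 = 36
  Site B: 11·1 + 2·2 + 3·0 + 8·1 + 12·0 = 23
Site G has the highest total.

Site G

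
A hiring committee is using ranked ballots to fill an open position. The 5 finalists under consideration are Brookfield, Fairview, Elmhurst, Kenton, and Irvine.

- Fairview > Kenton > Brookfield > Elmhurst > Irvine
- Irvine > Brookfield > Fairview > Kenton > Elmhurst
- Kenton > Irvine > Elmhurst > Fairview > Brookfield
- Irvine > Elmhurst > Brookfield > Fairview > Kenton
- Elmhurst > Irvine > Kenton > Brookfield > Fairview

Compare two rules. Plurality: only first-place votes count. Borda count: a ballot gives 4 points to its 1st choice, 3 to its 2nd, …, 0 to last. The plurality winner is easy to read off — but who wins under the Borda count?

Plurality first-place counts: Brookfield 0, Fairview 1, Elmhurst 1, Kenton 1, Irvine 2 → Irvine.
Borda totals: Brookfield 8, Fairview 8, Elmhurst 10, Kenton 10, Irvine 14 → Irvine.

Irvine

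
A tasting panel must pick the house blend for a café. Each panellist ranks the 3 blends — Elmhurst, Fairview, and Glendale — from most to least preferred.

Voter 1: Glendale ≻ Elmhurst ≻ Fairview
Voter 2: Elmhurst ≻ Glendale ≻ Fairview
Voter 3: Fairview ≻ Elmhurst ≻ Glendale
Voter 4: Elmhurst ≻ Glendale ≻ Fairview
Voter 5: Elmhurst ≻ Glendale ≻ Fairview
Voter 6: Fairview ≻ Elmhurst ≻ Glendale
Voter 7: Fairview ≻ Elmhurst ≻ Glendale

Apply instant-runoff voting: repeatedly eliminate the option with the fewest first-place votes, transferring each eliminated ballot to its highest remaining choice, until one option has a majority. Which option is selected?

Round 1: Elmhurst 3, Fairview 3, Glendale 1. Glendale has the fewest and is eliminated.
Round 2: Elmhurst 4, Fairview 3. Elmhurst has a majority.

Elmhurst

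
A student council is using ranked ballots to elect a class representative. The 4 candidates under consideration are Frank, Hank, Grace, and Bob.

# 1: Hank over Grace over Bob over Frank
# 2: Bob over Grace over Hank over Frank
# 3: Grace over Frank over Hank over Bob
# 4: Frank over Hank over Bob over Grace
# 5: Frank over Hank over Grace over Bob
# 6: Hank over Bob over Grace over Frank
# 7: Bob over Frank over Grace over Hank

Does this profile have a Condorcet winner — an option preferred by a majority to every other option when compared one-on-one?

No

Head-to-head results (7 voters total):
Frank vs Hank: Frank wins 4–3.
Frank vs Grace: Grace wins 4–3.
Frank vs Bob: Bob wins 4–3.
Hank vs Grace: Hank wins 4–3.
Hank vs Bob: Hank wins 5–2.
Grace vs Bob: Bob wins 4–3.
No candidate beats all others: Frank beats Hank beats Grace beats Frank, a majority cycle.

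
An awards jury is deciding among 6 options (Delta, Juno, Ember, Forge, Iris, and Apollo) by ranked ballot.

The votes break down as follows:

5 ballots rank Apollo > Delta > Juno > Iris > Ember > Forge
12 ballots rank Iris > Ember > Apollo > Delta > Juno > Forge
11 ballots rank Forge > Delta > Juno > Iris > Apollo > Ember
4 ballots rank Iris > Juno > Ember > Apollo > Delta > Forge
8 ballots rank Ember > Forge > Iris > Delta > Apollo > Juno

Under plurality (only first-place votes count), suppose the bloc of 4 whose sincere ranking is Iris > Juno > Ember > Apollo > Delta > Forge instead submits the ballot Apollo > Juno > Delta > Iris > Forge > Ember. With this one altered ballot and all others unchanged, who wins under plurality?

First-place totals with the altered ballot: Delta 0, Juno 0, Ember 8, Forge 11, Iris 12, Apollo 9.
The winner is unchanged: still Iris.

Iris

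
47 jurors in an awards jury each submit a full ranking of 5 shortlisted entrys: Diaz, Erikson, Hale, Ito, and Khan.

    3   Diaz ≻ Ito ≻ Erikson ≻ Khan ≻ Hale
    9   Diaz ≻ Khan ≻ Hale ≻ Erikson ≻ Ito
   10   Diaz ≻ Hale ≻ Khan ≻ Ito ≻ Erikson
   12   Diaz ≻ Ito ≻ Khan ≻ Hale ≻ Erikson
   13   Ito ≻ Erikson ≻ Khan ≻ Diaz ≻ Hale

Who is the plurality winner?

First-place vote totals:
  Diaz: 34
  Erikson: 0
  Hale: 0
  Ito: 13
  Khan: 0
Diaz has the most first-place votes.

Diaz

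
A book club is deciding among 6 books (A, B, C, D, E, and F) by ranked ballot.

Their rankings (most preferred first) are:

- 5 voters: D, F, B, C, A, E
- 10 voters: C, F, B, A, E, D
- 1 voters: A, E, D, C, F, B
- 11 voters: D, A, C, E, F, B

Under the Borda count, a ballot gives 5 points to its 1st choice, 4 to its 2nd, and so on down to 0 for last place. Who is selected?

Borda scores:
  A: 5·1 + 10·2 + 5 + 11·4 = 74
  B: 5·3 + 10·3 + 0 + 11·0 = 45
  C: 5·2 + 10·5 + 2 + 11·3 = 95
  D: 5·5 + 10·0 + 3 + 11·5 = 83
  E: 5·0 + 10·1 + 4 + 11·2 = 36
  F: 5·4 + 10·4 + 1 + 11·1 = 72
C has the highest total.

C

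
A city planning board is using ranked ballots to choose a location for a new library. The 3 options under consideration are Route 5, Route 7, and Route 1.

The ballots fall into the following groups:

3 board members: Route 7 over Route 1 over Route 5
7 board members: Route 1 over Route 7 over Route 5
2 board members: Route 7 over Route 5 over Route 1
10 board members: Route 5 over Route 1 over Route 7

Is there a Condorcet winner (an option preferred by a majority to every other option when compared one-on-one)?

No

Head-to-head results (22 voters total):
Route 5 vs Route 7: Route 7 wins 12–10.
Route 5 vs Route 1: Route 5 wins 12–10.
Route 7 vs Route 1: Route 1 wins 17–5.
No candidate beats all others: Route 5 beats Route 1 beats Route 7 beats Route 5, a majority cycle.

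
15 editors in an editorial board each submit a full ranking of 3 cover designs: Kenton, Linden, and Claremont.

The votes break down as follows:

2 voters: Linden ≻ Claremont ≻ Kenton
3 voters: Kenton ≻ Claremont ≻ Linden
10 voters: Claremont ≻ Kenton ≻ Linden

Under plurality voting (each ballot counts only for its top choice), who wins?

Claremont

First-place vote totals:
  Kenton: 3
  Linden: 2
  Claremont: 10
Claremont has the most first-place votes.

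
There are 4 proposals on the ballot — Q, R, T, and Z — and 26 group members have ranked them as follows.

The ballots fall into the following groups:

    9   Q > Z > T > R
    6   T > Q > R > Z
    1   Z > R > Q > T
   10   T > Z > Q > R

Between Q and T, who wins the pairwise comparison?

T

Ballots ranking Q above T: 9+1 = 10.
Ballots ranking T above Q: 6+10 = 16.
T wins the head-to-head, 16–10.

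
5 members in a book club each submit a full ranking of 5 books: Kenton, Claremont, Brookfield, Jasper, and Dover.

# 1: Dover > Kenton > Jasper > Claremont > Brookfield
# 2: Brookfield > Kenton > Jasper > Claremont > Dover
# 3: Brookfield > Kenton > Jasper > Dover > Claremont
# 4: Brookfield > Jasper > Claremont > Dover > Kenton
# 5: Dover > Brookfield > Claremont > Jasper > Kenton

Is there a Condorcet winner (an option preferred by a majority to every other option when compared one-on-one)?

Head-to-head results (5 voters total):
Kenton vs Claremont: Kenton wins 3–2.
Kenton vs Brookfield: Brookfield wins 4–1.
Kenton vs Jasper: Kenton wins 3–2.
Kenton vs Dover: Dover wins 3–2.
Claremont vs Brookfield: Brookfield wins 4–1.
Claremont vs Jasper: Jasper wins 4–1.
Claremont vs Dover: Dover wins 3–2.
Brookfield vs Jasper: Brookfield wins 4–1.
Brookfield vs Dover: Brookfield wins 3–2.
Jasper vs Dover: Jasper wins 3–2.
Brookfield beats each rival — Kenton (4–1), Claremont (4–1), Jasper (4–1), Dover (3–2) — so Brookfield is the Condorcet winner.

Yes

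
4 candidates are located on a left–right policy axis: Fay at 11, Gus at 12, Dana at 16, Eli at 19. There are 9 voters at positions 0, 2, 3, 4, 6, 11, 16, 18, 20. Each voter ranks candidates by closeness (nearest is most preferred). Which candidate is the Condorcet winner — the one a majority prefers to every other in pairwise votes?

With single-peaked preferences on a line, the Condorcet winner is the candidate closest to the median voter.
The median voter (position 6) is closest to Fay at 11.
Check: Fay vs Dana — voters closer to Fay: 6 of 9.

Fay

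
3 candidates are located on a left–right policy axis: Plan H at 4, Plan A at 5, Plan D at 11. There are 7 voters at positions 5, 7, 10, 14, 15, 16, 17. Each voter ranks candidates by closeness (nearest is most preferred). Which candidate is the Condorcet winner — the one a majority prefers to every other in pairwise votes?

Plan D

With single-peaked preferences on a line, the Condorcet winner is the candidate closest to the median voter.
The median voter (position 14) is closest to Plan D at 11.
Check: Plan D vs Plan A — voters closer to Plan D: 5 of 7.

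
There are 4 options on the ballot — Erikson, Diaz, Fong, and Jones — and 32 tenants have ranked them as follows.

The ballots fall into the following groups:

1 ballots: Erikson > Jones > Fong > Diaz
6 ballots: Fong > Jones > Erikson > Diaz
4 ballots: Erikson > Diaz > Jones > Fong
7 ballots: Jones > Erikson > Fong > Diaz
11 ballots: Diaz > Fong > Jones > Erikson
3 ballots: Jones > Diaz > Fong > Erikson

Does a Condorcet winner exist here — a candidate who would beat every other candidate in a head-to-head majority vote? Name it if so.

There is no Condorcet winner

Head-to-head results (32 voters total):
Erikson vs Diaz: Erikson wins 18–14.
Erikson vs Fong: Fong wins 20–12.
Erikson vs Jones: Jones wins 27–5.
Diaz vs Fong: Diaz wins 18–14.
Diaz vs Jones: Jones wins 17–15.
Fong vs Jones: Fong wins 17–15.
No candidate beats all others: Erikson beats Diaz beats Fong beats Erikson, a majority cycle.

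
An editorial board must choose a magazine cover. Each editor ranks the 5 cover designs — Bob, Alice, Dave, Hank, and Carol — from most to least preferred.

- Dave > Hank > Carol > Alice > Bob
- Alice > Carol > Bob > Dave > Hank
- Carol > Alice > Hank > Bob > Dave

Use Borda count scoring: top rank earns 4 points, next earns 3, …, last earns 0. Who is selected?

Carol

Borda scores:
  Bob: 0 + 2 + 1 = 3
  Alice: 1 + 4 + 3 = 8
  Dave: 4 + 1 + 0 = 5
  Hank: 3 + 0 + 2 = 5
  Carol: 2 + 3 + 4 = 9
Carol has the highest total.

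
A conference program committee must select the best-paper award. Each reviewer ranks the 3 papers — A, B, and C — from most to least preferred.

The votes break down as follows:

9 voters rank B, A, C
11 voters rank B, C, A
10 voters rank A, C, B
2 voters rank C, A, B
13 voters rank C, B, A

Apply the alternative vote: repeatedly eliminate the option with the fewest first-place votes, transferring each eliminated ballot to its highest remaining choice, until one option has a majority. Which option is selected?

Round 1: B 20, C 15, A 10. A has the fewest and is eliminated.
Round 2: C 25, B 20. C has a majority.

C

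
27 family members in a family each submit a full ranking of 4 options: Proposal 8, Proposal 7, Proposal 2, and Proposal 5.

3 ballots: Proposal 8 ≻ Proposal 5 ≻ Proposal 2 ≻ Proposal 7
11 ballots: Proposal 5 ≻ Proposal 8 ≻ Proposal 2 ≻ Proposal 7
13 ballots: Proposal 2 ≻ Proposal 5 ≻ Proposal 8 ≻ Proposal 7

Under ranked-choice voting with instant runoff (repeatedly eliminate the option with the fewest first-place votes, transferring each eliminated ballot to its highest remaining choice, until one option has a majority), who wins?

Round 1: Proposal 2 13, Proposal 5 11, Proposal 8 3, Proposal 7 0. Proposal 7 has the fewest and is eliminated.
Round 2: Proposal 2 13, Proposal 5 11, Proposal 8 3. Proposal 8 has the fewest and is eliminated.
Round 3: Proposal 5 14, Proposal 2 13. Proposal 5 has a majority.

Proposal 5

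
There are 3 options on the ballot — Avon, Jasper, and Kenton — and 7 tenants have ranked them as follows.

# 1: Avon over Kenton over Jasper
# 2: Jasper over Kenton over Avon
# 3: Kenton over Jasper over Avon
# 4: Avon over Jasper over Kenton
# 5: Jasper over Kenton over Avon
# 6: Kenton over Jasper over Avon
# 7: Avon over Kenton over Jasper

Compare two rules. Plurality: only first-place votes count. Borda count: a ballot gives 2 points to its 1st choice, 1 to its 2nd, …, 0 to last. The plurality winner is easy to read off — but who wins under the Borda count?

Kenton

Plurality first-place counts: Avon 3, Jasper 2, Kenton 2 → Avon.
Borda totals: Avon 6, Jasper 7, Kenton 8 → Kenton.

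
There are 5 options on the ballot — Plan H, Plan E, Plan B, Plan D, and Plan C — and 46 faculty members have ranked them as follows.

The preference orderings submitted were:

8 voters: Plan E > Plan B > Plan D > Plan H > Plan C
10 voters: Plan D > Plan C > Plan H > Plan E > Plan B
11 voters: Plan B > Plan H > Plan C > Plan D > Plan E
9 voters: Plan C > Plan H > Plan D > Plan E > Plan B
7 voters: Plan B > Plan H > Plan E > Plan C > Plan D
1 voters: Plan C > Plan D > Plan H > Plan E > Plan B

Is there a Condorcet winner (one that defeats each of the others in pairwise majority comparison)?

Head-to-head results (46 voters total):
Plan H vs Plan E: Plan H wins 38–8.
Plan H vs Plan B: Plan B wins 26–20.
Plan H vs Plan D: Plan H wins 27–19.
Plan H vs Plan C: Plan H wins 26–20.
Plan E vs Plan B: Plan E wins 28–18.
Plan E vs Plan D: Plan D wins 31–15.
Plan E vs Plan C: Plan C wins 31–15.
Plan B vs Plan D: Plan B wins 26–20.
Plan B vs Plan C: Plan B wins 26–20.
Plan D vs Plan C: Plan C wins 28–18.
No candidate beats all others: Plan H beats Plan E beats Plan B beats Plan H, a majority cycle.

No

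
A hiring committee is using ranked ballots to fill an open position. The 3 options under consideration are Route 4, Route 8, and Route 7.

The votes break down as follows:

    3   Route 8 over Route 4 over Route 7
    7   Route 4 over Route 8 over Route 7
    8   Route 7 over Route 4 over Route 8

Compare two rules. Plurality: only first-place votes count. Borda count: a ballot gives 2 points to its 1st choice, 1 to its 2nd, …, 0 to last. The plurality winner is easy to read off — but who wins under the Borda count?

Plurality first-place counts: Route 4 7, Route 8 3, Route 7 8 → Route 7.
Borda totals: Route 4 25, Route 8 13, Route 7 16 → Route 4.

Route 4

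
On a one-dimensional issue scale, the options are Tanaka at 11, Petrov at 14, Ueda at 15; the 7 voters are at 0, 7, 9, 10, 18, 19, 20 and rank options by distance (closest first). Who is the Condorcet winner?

With single-peaked preferences on a line, the Condorcet winner is the candidate closest to the median voter.
The median voter (position 10) is closest to Tanaka at 11.
Check: Tanaka vs Ueda — voters closer to Tanaka: 4 of 7.

Tanaka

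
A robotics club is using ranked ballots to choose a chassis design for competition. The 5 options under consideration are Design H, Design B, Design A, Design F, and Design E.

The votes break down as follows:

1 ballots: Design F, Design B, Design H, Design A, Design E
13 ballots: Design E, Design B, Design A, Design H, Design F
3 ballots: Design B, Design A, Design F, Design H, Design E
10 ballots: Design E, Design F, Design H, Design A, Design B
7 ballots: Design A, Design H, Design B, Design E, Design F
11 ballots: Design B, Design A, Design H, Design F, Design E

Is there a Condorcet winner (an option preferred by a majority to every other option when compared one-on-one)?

Yes

Head-to-head results (45 voters total):
Design H vs Design B: Design B wins 28–17.
Design H vs Design A: Design A wins 34–11.
Design H vs Design F: Design H wins 31–14.
Design H vs Design E: Design E wins 23–22.
Design B vs Design A: Design B wins 28–17.
Design B vs Design F: Design B wins 34–11.
Design B vs Design E: Design E wins 23–22.
Design A vs Design F: Design A wins 34–11.
Design A vs Design E: Design E wins 23–22.
Design F vs Design E: Design E wins 30–15.
Design E beats each rival — Design H (23–22), Design B (23–22), Design A (23–22), Design F (30–15) — so Design E is the Condorcet winner.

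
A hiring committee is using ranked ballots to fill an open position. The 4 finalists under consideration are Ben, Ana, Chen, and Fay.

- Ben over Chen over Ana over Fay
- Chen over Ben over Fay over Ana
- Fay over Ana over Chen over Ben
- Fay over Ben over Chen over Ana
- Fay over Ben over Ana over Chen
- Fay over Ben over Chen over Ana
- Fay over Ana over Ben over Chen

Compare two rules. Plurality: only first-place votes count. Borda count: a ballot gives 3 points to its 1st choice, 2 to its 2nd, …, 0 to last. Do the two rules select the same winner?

Yes

Plurality first-place counts: Ben 1, Ana 0, Chen 1, Fay 5 → Fay.
Borda totals: Ben 12, Ana 6, Chen 8, Fay 16 → Fay.
The two rules agree on Fay.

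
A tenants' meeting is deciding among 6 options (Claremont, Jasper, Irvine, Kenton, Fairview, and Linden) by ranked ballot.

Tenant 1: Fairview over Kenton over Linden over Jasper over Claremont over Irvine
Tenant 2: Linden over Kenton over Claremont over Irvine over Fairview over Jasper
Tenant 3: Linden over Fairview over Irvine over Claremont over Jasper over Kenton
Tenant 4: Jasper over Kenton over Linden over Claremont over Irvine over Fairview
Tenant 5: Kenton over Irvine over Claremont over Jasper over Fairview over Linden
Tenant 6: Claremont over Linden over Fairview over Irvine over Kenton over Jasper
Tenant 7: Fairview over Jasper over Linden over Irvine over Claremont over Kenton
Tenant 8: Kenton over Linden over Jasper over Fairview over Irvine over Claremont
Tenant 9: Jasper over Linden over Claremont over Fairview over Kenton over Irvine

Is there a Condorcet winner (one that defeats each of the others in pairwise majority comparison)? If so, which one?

Linden

Head-to-head results (9 voters total):
Claremont vs Jasper: Jasper wins 5–4.
Claremont vs Irvine: Claremont wins 5–4.
Claremont vs Kenton: Kenton wins 5–4.
Claremont vs Fairview: Claremont wins 5–4.
Claremont vs Linden: Linden wins 7–2.
Jasper vs Irvine: Jasper wins 5–4.
Jasper vs Kenton: Kenton wins 5–4.
Jasper vs Fairview: Fairview wins 5–4.
Jasper vs Linden: Linden wins 5–4.
Irvine vs Kenton: Kenton wins 6–3.
Irvine vs Fairview: Fairview wins 6–3.
Irvine vs Linden: Linden wins 8–1.
Kenton vs Fairview: Fairview wins 5–4.
Kenton vs Linden: Linden wins 5–4.
Fairview vs Linden: Linden wins 6–3.
Linden beats each rival — Claremont (7–2), Jasper (5–4), Irvine (8–1), Kenton (5–4), Fairview (6–3) — so Linden is the Condorcet winner.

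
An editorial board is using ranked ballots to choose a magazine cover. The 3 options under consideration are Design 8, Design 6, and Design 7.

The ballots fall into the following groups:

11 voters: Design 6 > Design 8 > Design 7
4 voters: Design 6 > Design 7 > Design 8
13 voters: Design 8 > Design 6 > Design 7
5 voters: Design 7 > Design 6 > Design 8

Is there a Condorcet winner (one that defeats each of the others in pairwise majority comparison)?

Yes

Head-to-head results (33 voters total):
Design 8 vs Design 6: Design 6 wins 20–13.
Design 8 vs Design 7: Design 8 wins 24–9.
Design 6 vs Design 7: Design 6 wins 28–5.
Design 6 beats each rival — Design 8 (20–13), Design 7 (28–5) — so Design 6 is the Condorcet winner.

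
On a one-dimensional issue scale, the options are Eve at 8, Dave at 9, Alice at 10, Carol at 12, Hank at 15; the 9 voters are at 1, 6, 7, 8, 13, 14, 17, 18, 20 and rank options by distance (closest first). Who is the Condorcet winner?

Carol

With single-peaked preferences on a line, the Condorcet winner is the candidate closest to the median voter.
The median voter (position 13) is closest to Carol at 12.
Check: Carol vs Eve — voters closer to Carol: 5 of 9.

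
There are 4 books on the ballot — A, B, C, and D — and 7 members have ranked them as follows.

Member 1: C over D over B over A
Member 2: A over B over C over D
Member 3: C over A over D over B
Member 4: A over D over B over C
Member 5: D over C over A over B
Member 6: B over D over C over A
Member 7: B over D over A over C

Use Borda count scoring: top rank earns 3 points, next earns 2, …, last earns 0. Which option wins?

D

Borda scores:
  A: 0 + 3 + 2 + 3 + 1 + 0 + 1 = 10
  B: 1 + 2 + 0 + 1 + 0 + 3 + 3 = 10
  C: 3 + 1 + 3 + 0 + 2 + 1 + 0 = 10
  D: 2 + 0 + 1 + 2 + 3 + 2 + 2 = 12
D has the highest total.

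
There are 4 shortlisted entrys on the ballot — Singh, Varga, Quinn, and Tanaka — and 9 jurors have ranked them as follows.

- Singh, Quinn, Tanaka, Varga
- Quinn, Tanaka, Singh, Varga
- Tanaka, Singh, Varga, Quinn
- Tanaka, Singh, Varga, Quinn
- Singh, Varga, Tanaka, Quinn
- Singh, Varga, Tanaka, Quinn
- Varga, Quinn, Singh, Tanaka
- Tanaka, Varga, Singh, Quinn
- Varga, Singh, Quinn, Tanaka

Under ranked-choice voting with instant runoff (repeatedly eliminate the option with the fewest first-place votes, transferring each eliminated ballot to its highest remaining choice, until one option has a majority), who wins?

Round 1: Singh 3, Tanaka 3, Varga 2, Quinn 1. Quinn has the fewest and is eliminated.
Round 2: Tanaka 4, Singh 3, Varga 2. Varga has the fewest and is eliminated.
Round 3: Singh 5, Tanaka 4. Singh has a majority.

Singh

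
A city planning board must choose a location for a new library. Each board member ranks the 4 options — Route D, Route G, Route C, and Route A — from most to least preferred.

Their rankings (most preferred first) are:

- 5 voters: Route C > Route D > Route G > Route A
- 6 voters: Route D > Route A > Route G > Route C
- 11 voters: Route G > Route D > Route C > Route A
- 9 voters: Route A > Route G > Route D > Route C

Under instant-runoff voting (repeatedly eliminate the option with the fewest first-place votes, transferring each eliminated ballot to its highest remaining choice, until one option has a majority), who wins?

Route G

Round 1: Route G 11, Route A 9, Route D 6, Route C 5. Route C has the fewest and is eliminated.
Round 2: Route D 11, Route G 11, Route A 9. Route A has the fewest and is eliminated.
Round 3: Route G 20, Route D 11. Route G has a majority.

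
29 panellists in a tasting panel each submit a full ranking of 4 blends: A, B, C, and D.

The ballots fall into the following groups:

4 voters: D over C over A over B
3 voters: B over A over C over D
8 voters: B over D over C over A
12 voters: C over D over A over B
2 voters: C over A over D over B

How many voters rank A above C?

Ballots ranking A above C: 3.
Ballots ranking C above A: 4+8+12+2 = 26.
So 3 of 29 voters prefer A to C.

3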